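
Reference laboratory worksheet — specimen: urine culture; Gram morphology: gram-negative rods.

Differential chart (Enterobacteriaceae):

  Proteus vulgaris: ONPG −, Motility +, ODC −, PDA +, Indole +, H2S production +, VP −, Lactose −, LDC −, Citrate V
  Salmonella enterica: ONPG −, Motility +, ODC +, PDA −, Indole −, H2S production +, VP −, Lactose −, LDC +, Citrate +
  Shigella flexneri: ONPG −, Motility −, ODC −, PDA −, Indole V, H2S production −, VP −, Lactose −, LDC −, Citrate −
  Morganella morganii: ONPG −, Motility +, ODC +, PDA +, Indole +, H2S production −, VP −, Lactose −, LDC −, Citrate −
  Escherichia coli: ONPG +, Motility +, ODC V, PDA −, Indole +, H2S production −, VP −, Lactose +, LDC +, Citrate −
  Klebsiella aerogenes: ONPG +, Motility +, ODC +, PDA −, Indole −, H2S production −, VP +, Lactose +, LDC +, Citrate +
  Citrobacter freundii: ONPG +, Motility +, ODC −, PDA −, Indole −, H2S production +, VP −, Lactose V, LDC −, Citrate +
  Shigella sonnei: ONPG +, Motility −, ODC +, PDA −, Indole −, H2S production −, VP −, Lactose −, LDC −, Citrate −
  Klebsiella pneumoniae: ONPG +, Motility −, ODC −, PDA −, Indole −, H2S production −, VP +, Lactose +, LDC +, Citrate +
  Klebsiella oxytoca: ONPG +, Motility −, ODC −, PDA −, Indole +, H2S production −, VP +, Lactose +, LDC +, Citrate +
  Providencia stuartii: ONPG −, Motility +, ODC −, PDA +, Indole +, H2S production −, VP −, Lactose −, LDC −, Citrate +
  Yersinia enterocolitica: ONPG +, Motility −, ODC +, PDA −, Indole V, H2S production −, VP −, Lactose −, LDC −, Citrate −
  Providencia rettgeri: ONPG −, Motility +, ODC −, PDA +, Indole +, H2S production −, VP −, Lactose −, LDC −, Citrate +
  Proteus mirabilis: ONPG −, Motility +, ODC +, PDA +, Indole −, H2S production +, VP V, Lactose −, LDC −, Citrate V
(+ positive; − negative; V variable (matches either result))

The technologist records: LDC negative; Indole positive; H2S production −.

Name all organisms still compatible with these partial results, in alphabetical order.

H2S production −: excludes Proteus vulgaris, Salmonella enterica, Citrobacter freundii, Proteus mirabilis — 10 left.
LDC −: excludes Escherichia coli, Klebsiella aerogenes, Klebsiella pneumoniae, Klebsiella oxytoca — 6 left.
Indole +: excludes Shigella sonnei — 5 left.

Morganella morganii, Providencia rettgeri, Providencia stuartii, Shigella flexneri, Yersinia enterocolitica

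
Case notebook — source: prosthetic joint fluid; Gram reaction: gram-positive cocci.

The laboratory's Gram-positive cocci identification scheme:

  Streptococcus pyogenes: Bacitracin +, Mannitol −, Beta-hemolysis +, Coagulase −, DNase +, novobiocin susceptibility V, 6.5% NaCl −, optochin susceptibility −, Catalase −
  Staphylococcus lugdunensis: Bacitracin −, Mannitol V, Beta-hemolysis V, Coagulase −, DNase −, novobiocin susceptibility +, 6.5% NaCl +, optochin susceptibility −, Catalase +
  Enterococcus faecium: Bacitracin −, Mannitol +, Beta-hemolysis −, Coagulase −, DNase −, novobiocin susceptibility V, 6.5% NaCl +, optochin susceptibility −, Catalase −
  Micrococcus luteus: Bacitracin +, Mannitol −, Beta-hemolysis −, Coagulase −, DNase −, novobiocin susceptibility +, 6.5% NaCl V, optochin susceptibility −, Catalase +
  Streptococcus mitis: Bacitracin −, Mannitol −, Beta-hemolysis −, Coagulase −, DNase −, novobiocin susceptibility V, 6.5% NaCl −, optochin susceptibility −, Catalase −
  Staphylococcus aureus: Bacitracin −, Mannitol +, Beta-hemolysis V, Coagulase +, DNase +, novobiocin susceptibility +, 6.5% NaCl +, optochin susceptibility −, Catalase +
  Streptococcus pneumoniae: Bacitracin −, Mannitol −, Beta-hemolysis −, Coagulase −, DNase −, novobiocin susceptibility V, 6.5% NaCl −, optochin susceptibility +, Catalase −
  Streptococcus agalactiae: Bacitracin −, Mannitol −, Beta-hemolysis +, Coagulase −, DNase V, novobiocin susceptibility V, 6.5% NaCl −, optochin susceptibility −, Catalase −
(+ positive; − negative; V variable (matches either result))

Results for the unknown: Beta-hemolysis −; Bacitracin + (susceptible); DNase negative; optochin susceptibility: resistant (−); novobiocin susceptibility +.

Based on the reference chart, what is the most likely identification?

Micrococcus luteus

Bacitracin +: excludes 6 organisms — 2 left.
optochin susceptibility −: all 2 remaining candidates are consistent.
Beta-hemolysis −: excludes Streptococcus pyogenes — 1 left.
novobiocin susceptibility +: the one remaining candidate is consistent.
DNase −: the one remaining candidate is consistent.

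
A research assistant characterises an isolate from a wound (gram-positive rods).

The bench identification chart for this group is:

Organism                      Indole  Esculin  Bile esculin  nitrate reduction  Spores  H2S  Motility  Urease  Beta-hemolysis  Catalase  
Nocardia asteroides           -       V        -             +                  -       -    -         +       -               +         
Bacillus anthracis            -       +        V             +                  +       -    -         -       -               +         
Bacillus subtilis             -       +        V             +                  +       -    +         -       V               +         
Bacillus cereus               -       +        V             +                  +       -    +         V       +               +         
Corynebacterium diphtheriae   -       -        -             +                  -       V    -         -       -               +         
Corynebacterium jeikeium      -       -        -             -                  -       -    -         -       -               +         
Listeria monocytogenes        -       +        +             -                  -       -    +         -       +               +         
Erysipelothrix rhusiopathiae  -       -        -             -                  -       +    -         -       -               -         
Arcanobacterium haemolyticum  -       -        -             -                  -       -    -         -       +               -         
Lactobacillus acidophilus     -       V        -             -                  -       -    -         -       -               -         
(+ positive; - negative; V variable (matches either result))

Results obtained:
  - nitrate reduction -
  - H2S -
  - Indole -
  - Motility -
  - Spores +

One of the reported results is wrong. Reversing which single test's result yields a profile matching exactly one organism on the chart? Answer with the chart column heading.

As reported, no row in the chart matches all 5 reactions.
Reversing Indole → still no organism matches.
Reversing H2S → still no organism matches.
Reversing Motility → still no organism matches.
Reversing nitrate reduction (to +) → unique match: Bacillus anthracis.
Reversing Spores → 3 organisms match (not unique).

nitrate reduction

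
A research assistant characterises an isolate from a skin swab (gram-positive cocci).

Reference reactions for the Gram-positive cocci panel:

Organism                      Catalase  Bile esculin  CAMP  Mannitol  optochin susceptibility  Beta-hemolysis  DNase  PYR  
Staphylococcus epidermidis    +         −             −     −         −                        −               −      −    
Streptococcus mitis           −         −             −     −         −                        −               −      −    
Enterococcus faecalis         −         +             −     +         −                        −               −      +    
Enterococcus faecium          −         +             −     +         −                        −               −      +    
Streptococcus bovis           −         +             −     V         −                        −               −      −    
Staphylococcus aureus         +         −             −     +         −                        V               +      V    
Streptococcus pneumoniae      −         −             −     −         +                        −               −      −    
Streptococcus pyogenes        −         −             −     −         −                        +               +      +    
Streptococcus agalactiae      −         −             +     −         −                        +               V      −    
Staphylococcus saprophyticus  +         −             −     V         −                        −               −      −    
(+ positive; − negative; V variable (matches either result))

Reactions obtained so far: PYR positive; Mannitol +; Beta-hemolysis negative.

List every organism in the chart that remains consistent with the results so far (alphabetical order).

Beta-hemolysis −: excludes Streptococcus pyogenes, Streptococcus agalactiae — 8 left.
Mannitol +: excludes Staphylococcus epidermidis, Streptococcus mitis, Streptococcus pneumoniae — 5 left.
PYR +: excludes Streptococcus bovis, Staphylococcus saprophyticus — 3 left.

Enterococcus faecalis, Enterococcus faecium, Staphylococcus aureus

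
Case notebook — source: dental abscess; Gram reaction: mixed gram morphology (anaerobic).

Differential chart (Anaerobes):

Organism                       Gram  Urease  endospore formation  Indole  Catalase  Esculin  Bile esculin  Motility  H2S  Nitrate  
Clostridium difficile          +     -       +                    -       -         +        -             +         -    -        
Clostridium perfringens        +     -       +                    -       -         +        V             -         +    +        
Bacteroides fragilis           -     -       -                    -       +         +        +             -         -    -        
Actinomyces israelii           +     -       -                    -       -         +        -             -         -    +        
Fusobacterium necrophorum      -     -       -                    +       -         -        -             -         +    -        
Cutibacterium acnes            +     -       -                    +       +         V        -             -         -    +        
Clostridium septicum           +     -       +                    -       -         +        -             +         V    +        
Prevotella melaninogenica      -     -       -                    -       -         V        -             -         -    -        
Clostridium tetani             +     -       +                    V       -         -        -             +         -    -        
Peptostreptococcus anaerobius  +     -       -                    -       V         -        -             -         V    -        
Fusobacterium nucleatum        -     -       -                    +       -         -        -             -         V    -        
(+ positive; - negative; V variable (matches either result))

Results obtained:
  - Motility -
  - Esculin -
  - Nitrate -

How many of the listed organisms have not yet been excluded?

Nitrate -: excludes Clostridium perfringens, Actinomyces israelii, Cutibacterium acnes, Clostridium septicum — 7 left.
Motility -: excludes Clostridium difficile, Clostridium tetani — 5 left.
Esculin -: excludes Bacteroides fragilis — 4 left.
Still consistent: Fusobacterium necrophorum, Fusobacterium nucleatum, Peptostreptococcus anaerobius, Prevotella melaninogenica.

4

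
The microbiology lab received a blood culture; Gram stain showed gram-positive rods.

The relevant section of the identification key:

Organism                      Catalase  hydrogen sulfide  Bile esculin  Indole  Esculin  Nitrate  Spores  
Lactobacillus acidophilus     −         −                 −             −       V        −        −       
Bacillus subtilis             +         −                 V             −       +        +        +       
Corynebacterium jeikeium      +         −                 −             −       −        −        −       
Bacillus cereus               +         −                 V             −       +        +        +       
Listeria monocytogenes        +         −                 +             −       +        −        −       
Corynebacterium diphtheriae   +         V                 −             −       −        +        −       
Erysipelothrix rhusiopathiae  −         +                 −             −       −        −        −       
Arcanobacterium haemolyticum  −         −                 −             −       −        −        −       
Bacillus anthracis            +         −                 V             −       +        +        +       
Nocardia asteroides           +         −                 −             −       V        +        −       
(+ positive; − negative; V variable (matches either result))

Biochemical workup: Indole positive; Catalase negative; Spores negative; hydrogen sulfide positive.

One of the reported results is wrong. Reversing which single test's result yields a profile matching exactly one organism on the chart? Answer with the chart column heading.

As reported, no row in the chart matches all 4 reactions.
Reversing Spores → still no organism matches.
Reversing hydrogen sulfide → still no organism matches.
Reversing Catalase → still no organism matches.
Reversing Indole (to −) → unique match: Erysipelothrix rhusiopathiae.

Indole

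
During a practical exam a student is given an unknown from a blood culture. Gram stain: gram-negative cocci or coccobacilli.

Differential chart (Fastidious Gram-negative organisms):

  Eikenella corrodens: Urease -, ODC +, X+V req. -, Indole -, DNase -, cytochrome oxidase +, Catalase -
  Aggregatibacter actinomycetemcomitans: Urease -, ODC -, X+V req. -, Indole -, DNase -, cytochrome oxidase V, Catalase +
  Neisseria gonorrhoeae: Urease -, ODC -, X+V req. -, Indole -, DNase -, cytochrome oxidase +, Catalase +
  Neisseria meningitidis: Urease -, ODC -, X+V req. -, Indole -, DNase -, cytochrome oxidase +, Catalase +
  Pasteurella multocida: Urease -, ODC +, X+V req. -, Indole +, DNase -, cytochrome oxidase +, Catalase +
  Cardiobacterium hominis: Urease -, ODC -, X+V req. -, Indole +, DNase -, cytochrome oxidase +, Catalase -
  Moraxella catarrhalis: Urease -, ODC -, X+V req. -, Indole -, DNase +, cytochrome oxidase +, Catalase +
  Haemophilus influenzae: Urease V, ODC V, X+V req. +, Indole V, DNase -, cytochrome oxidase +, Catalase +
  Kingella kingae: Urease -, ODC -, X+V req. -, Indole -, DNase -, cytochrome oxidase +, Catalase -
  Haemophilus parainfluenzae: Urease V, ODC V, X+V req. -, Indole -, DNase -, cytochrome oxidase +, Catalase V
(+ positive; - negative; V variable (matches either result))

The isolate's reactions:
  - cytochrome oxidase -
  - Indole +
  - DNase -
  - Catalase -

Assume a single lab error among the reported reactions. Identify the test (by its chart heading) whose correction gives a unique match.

As reported, no row in the chart matches all 4 reactions.
Reversing cytochrome oxidase (to +) → unique match: Cardiobacterium hominis.
Reversing Indole → still no organism matches.
Reversing DNase → still no organism matches.
Reversing Catalase → still no organism matches.

cytochrome oxidase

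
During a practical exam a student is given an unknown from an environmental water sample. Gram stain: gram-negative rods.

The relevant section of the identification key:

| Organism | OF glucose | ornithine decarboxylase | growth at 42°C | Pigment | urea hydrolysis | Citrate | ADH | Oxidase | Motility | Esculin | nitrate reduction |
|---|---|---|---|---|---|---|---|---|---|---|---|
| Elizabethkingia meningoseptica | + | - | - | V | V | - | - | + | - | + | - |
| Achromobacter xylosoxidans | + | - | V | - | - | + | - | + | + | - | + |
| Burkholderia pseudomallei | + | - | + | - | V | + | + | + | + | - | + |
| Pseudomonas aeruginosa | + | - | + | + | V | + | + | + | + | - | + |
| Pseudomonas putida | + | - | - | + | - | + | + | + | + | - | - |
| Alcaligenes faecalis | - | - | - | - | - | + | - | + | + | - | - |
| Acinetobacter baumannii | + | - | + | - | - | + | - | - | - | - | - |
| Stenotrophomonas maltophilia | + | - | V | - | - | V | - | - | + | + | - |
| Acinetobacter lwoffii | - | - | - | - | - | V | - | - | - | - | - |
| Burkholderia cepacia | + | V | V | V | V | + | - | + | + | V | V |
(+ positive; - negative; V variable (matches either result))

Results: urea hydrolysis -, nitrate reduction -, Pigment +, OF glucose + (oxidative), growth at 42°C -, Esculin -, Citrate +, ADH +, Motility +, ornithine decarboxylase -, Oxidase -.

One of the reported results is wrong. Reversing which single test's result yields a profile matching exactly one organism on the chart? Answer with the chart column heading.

As reported, no row in the chart matches all 11 reactions.
Reversing ornithine decarboxylase → still no organism matches.
Reversing nitrate reduction → still no organism matches.
Reversing Citrate → still no organism matches.
Reversing growth at 42°C → still no organism matches.
Reversing urea hydrolysis → still no organism matches.
Reversing Oxidase (to +) → unique match: Pseudomonas putida.
Reversing ADH → still no organism matches.
Reversing OF glucose → still no organism matches.
Reversing Esculin → still no organism matches.
Reversing Motility → still no organism matches.
Reversing Pigment → still no organism matches.

Oxidase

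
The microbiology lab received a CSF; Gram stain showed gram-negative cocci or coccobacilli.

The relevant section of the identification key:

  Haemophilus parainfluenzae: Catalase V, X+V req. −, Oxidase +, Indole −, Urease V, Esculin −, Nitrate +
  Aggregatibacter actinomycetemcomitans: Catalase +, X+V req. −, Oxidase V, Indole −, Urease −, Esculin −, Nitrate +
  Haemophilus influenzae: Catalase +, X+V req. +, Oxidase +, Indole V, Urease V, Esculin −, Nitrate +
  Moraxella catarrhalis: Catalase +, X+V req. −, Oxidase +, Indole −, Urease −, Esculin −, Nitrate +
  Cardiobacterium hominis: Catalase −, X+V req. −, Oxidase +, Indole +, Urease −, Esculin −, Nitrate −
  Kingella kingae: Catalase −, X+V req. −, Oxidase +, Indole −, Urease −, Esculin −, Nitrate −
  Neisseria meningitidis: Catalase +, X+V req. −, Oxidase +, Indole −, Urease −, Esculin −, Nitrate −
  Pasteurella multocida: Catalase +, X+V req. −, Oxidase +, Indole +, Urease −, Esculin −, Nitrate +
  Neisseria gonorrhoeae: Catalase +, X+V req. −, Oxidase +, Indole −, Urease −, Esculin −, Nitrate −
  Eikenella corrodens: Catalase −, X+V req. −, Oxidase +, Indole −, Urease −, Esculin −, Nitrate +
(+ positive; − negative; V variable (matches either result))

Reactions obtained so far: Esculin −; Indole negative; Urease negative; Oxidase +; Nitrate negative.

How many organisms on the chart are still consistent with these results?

3

Oxidase +: all 10 remaining candidates are consistent.
Indole −: excludes Cardiobacterium hominis, Pasteurella multocida — 8 left.
Esculin −: all 8 remaining candidates are consistent.
Urease −: all 8 remaining candidates are consistent.
Nitrate −: excludes 5 organisms — 3 left.
Still consistent: Kingella kingae, Neisseria gonorrhoeae, Neisseria meningitidis.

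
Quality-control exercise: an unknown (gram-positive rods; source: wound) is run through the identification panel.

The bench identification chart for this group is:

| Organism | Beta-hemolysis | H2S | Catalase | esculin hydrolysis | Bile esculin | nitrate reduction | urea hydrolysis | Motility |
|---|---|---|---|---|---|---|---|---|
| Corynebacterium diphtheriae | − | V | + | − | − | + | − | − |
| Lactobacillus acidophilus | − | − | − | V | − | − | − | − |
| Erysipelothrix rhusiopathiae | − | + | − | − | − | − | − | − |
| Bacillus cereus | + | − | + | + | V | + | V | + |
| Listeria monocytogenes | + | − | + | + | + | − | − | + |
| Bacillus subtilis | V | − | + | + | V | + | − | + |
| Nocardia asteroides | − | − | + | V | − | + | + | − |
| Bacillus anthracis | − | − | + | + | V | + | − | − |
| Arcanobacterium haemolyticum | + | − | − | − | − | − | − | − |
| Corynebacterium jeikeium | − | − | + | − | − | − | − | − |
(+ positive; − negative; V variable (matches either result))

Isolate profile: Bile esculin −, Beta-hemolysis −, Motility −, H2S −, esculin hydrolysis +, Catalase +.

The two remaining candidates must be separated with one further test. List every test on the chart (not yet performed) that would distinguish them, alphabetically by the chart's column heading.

urea hydrolysis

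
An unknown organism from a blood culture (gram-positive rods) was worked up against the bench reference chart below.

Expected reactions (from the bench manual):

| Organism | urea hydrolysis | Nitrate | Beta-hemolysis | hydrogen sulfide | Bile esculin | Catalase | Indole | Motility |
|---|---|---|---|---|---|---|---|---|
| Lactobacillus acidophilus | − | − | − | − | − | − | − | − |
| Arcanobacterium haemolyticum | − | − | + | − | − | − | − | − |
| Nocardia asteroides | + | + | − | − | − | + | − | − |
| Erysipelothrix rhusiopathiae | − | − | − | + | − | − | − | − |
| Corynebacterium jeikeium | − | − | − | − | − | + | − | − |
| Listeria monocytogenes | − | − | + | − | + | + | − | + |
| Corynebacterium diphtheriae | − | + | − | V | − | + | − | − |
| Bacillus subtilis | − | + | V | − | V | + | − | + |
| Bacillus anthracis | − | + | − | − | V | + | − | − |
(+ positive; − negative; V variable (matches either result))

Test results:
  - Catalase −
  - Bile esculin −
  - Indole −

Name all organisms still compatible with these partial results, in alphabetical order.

Bile esculin −: excludes Listeria monocytogenes — 8 left.
Catalase −: excludes 5 organisms — 3 left.
Indole −: all 3 remaining candidates are consistent.

Arcanobacterium haemolyticum, Erysipelothrix rhusiopathiae, Lactobacillus acidophilus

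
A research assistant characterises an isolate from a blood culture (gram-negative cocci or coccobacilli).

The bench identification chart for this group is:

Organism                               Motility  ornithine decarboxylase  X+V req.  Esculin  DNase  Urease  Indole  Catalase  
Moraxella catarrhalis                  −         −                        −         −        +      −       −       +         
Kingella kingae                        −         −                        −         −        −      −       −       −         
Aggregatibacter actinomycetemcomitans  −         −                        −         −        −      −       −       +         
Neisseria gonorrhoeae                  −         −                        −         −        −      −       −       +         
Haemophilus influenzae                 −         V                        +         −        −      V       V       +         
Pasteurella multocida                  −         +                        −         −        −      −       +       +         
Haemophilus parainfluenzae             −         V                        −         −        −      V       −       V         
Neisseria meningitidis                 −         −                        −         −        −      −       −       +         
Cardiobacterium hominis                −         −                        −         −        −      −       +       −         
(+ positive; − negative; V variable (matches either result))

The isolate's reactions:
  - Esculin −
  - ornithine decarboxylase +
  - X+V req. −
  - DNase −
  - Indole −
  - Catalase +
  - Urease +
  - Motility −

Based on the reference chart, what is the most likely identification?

Indole −: excludes Pasteurella multocida, Cardiobacterium hominis — 7 left.
X+V req. −: excludes Haemophilus influenzae — 6 left.
Urease +: excludes 5 organisms — 1 left.
DNase −: the one remaining candidate is consistent.
Esculin −: the one remaining candidate is consistent.
Motility −: the one remaining candidate is consistent.
Catalase +: the one remaining candidate is consistent.
ornithine decarboxylase +: the one remaining candidate is consistent.

Haemophilus parainfluenzae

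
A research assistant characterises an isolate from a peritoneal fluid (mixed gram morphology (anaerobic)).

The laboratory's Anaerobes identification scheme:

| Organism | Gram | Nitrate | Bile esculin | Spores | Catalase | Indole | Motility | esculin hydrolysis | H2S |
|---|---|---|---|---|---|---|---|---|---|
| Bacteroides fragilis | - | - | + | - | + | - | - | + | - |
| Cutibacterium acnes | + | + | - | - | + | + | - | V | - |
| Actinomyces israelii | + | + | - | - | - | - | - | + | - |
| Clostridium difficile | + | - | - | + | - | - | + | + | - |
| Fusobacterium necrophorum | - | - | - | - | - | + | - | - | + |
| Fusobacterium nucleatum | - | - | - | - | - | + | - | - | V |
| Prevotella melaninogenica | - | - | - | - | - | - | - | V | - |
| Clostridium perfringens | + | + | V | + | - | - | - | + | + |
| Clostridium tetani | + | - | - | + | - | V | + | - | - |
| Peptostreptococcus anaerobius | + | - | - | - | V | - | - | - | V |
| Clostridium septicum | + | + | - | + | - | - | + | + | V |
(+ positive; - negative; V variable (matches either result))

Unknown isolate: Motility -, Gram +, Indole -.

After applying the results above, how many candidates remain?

Gram +: excludes Bacteroides fragilis, Fusobacterium necrophorum, Fusobacterium nucleatum, Prevotella melaninogenica — 7 left.
Indole -: excludes Cutibacterium acnes — 6 left.
Motility -: excludes Clostridium difficile, Clostridium tetani, Clostridium septicum — 3 left.
Still consistent: Actinomyces israelii, Clostridium perfringens, Peptostreptococcus anaerobius.

3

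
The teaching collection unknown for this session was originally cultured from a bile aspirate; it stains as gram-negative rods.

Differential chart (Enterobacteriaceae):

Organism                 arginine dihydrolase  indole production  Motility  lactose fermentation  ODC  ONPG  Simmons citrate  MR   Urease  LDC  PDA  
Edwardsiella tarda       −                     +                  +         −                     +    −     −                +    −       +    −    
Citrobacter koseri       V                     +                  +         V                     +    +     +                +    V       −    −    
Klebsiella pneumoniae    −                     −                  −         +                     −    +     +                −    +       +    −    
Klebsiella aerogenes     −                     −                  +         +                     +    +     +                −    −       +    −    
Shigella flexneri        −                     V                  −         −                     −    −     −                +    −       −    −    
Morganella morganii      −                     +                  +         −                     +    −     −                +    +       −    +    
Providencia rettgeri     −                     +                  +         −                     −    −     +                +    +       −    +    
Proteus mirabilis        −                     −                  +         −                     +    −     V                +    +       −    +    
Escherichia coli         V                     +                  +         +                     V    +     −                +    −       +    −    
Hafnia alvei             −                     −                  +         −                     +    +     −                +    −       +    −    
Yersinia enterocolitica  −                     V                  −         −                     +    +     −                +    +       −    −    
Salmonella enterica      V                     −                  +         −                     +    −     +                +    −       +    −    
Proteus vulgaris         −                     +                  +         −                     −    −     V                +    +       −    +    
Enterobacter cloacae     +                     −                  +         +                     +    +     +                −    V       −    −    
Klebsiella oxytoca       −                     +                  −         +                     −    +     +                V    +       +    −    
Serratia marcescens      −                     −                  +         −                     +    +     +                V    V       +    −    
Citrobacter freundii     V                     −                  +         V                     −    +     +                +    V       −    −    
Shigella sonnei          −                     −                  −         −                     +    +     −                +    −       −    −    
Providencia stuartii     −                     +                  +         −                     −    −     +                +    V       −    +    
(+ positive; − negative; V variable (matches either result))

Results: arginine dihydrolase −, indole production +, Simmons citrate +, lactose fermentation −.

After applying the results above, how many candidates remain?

arginine dihydrolase −: excludes Enterobacter cloacae — 18 left.
lactose fermentation −: excludes Klebsiella pneumoniae, Klebsiella aerogenes, Escherichia coli, Klebsiella oxytoca — 14 left.
Simmons citrate +: excludes 6 organisms — 8 left.
indole production +: excludes Proteus mirabilis, Salmonella enterica, Serratia marcescens, Citrobacter freundii — 4 left.
Still consistent: Citrobacter koseri, Proteus vulgaris, Providencia rettgeri, Providencia stuartii.

4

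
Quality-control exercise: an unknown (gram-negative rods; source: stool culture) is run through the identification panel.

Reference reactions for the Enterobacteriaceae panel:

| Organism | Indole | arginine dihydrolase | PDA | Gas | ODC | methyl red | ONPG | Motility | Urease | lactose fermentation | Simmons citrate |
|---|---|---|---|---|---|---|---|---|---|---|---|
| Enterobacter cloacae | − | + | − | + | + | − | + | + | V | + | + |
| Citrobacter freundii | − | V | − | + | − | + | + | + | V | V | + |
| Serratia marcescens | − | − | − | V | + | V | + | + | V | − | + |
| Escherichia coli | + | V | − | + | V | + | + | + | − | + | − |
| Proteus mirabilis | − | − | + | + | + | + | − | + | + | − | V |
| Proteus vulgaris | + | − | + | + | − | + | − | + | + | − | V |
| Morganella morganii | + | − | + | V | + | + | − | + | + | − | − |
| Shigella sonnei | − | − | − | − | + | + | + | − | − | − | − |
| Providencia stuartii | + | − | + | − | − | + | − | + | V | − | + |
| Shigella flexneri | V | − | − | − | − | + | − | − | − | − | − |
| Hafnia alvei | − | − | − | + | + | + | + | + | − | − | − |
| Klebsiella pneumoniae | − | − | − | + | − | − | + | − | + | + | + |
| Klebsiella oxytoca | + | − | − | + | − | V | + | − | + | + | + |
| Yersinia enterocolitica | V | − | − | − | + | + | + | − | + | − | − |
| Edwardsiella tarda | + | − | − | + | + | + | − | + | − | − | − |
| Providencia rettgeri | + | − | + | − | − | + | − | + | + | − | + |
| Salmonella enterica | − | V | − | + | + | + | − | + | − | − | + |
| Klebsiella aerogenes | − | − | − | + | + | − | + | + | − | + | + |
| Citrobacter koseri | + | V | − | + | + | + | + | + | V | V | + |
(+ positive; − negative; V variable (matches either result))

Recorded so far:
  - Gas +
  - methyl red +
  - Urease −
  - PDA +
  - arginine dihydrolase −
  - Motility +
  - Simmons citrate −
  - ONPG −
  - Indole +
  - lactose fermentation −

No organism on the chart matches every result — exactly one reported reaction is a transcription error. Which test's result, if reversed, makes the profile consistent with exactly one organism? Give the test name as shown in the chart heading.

PDA

As reported, no row in the chart matches all 10 reactions.
Reversing Motility → still no organism matches.
Reversing methyl red → still no organism matches.
Reversing Indole → still no organism matches.
Reversing arginine dihydrolase → still no organism matches.
Reversing lactose fermentation → still no organism matches.
Reversing PDA (to −) → unique match: Edwardsiella tarda.
Reversing Gas → still no organism matches.
Reversing Simmons citrate → still no organism matches.
Reversing ONPG → still no organism matches.
Reversing Urease → 2 organisms match (not unique).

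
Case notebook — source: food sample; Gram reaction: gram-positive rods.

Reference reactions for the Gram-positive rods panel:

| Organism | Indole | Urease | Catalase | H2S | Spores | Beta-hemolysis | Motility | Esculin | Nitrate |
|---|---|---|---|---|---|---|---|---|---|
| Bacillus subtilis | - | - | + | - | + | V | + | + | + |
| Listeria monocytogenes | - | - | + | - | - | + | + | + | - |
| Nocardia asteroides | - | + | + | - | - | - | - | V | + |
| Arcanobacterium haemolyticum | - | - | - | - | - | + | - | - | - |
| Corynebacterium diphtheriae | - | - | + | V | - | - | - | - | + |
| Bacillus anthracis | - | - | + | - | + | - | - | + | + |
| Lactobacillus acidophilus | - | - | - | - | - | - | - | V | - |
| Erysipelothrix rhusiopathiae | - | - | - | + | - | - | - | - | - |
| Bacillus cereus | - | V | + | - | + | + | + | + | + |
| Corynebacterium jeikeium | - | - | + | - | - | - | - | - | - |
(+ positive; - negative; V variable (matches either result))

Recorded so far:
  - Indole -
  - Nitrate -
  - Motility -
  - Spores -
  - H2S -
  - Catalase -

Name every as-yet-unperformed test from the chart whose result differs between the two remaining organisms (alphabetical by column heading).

Beta-hemolysis

Indole -: all 10 remaining candidates are consistent.
Nitrate -: excludes 5 organisms — 5 left.
H2S -: excludes Erysipelothrix rhusiopathiae — 4 left.
Motility -: excludes Listeria monocytogenes — 3 left.
Spores -: all 3 remaining candidates are consistent.
Catalase -: excludes Corynebacterium jeikeium — 2 left.
Two candidates remain: Arcanobacterium haemolyticum and Lactobacillus acidophilus.
  Urease: - vs - — same for both, does not separate.
  Beta-hemolysis: Arcanobacterium haemolyticum +, Lactobacillus acidophilus - — discriminates.
  Esculin: - vs V — variable for at least one, does not separate.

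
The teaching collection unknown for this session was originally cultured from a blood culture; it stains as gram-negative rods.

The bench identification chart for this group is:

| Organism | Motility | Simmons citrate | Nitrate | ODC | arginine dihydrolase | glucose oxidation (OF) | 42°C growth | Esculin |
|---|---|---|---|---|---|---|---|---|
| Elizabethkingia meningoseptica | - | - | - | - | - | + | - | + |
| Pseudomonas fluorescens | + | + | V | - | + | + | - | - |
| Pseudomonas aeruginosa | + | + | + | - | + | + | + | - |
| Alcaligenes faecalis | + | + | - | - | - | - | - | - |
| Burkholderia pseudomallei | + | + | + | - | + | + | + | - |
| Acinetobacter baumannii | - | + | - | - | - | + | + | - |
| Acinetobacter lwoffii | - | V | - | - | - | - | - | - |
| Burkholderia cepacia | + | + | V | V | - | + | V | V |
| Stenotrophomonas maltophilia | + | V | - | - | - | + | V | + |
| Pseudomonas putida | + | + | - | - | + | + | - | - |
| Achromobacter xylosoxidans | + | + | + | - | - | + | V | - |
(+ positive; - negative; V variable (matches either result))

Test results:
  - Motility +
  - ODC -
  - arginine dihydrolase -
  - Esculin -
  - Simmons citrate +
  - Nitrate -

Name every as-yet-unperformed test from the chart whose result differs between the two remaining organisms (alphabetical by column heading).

glucose oxidation (OF)

ODC -: all 11 remaining candidates are consistent.
Esculin -: excludes Elizabethkingia meningoseptica, Stenotrophomonas maltophilia — 9 left.
Simmons citrate +: all 9 remaining candidates are consistent.
Nitrate -: excludes Pseudomonas aeruginosa, Burkholderia pseudomallei, Achromobacter xylosoxidans — 6 left.
arginine dihydrolase -: excludes Pseudomonas fluorescens, Pseudomonas putida — 4 left.
Motility +: excludes Acinetobacter baumannii, Acinetobacter lwoffii — 2 left.
Two candidates remain: Alcaligenes faecalis and Burkholderia cepacia.
  glucose oxidation (OF): Alcaligenes faecalis -, Burkholderia cepacia + — discriminates.
  42°C growth: - vs V — variable for at least one, does not separate.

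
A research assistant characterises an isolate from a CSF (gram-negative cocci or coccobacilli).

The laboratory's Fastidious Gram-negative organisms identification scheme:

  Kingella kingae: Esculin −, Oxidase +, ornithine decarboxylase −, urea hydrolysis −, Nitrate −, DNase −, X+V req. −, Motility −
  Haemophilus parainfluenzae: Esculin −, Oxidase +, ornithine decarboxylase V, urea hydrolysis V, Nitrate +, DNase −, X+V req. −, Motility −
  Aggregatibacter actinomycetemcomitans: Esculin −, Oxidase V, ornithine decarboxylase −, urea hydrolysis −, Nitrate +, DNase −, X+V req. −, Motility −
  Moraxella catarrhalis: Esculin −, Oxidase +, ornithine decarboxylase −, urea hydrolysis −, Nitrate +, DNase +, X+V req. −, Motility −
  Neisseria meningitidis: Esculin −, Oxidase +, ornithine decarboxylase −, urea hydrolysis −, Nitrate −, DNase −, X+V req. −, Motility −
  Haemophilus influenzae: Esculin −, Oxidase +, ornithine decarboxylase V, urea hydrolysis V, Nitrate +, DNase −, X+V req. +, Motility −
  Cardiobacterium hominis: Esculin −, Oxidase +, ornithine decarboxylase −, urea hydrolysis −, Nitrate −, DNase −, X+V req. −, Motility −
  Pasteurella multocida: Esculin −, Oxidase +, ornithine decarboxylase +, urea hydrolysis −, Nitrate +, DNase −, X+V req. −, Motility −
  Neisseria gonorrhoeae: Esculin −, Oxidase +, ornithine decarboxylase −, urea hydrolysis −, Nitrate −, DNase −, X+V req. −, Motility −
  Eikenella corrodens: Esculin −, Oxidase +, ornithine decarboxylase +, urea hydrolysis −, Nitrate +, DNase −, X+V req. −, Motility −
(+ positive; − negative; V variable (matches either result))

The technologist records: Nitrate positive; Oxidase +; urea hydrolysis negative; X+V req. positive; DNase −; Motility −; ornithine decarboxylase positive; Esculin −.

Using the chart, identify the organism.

Haemophilus influenzae

Motility −: all 10 remaining candidates are consistent.
DNase −: excludes Moraxella catarrhalis — 9 left.
X+V req. +: excludes 8 organisms — 1 left.
ornithine decarboxylase +: the one remaining candidate is consistent.
urea hydrolysis −: the one remaining candidate is consistent.
Nitrate +: the one remaining candidate is consistent.
Esculin −: the one remaining candidate is consistent.
Oxidase +: the one remaining candidate is consistent.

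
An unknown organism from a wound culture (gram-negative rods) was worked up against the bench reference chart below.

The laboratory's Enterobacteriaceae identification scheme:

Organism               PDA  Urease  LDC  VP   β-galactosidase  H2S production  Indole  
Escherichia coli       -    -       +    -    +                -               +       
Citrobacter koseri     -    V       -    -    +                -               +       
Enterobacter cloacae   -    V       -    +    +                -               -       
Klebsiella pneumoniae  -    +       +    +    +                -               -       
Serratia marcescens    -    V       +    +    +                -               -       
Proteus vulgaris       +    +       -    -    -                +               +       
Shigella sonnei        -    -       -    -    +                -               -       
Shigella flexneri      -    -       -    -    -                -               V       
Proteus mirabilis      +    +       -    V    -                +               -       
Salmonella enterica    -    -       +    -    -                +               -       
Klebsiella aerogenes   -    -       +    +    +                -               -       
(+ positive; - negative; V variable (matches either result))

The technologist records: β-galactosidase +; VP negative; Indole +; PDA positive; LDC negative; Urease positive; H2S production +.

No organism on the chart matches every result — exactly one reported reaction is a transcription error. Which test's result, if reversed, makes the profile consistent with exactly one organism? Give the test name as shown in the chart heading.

β-galactosidase

As reported, no row in the chart matches all 7 reactions.
Reversing Urease → still no organism matches.
Reversing PDA → still no organism matches.
Reversing LDC → still no organism matches.
Reversing H2S production → still no organism matches.
Reversing Indole → still no organism matches.
Reversing β-galactosidase (to -) → unique match: Proteus vulgaris.
Reversing VP → still no organism matches.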